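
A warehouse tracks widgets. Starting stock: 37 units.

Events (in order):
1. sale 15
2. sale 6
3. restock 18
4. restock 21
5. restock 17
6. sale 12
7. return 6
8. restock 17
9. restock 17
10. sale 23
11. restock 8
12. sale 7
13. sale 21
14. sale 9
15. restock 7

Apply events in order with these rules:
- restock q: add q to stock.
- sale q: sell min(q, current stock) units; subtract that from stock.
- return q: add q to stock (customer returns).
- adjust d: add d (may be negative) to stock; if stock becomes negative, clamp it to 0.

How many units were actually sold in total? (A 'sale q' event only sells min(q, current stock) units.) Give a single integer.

Processing events:
Start: stock = 37
  Event 1 (sale 15): sell min(15,37)=15. stock: 37 - 15 = 22. total_sold = 15
  Event 2 (sale 6): sell min(6,22)=6. stock: 22 - 6 = 16. total_sold = 21
  Event 3 (restock 18): 16 + 18 = 34
  Event 4 (restock 21): 34 + 21 = 55
  Event 5 (restock 17): 55 + 17 = 72
  Event 6 (sale 12): sell min(12,72)=12. stock: 72 - 12 = 60. total_sold = 33
  Event 7 (return 6): 60 + 6 = 66
  Event 8 (restock 17): 66 + 17 = 83
  Event 9 (restock 17): 83 + 17 = 100
  Event 10 (sale 23): sell min(23,100)=23. stock: 100 - 23 = 77. total_sold = 56
  Event 11 (restock 8): 77 + 8 = 85
  Event 12 (sale 7): sell min(7,85)=7. stock: 85 - 7 = 78. total_sold = 63
  Event 13 (sale 21): sell min(21,78)=21. stock: 78 - 21 = 57. total_sold = 84
  Event 14 (sale 9): sell min(9,57)=9. stock: 57 - 9 = 48. total_sold = 93
  Event 15 (restock 7): 48 + 7 = 55
Final: stock = 55, total_sold = 93

Answer: 93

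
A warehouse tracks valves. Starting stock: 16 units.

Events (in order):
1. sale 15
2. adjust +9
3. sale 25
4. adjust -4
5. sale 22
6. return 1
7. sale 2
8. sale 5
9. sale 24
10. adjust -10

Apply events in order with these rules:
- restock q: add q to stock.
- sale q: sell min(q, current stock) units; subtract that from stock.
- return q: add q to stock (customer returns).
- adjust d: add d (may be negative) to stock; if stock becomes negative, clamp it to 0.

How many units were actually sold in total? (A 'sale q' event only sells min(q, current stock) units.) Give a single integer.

Processing events:
Start: stock = 16
  Event 1 (sale 15): sell min(15,16)=15. stock: 16 - 15 = 1. total_sold = 15
  Event 2 (adjust +9): 1 + 9 = 10
  Event 3 (sale 25): sell min(25,10)=10. stock: 10 - 10 = 0. total_sold = 25
  Event 4 (adjust -4): 0 + -4 = 0 (clamped to 0)
  Event 5 (sale 22): sell min(22,0)=0. stock: 0 - 0 = 0. total_sold = 25
  Event 6 (return 1): 0 + 1 = 1
  Event 7 (sale 2): sell min(2,1)=1. stock: 1 - 1 = 0. total_sold = 26
  Event 8 (sale 5): sell min(5,0)=0. stock: 0 - 0 = 0. total_sold = 26
  Event 9 (sale 24): sell min(24,0)=0. stock: 0 - 0 = 0. total_sold = 26
  Event 10 (adjust -10): 0 + -10 = 0 (clamped to 0)
Final: stock = 0, total_sold = 26

Answer: 26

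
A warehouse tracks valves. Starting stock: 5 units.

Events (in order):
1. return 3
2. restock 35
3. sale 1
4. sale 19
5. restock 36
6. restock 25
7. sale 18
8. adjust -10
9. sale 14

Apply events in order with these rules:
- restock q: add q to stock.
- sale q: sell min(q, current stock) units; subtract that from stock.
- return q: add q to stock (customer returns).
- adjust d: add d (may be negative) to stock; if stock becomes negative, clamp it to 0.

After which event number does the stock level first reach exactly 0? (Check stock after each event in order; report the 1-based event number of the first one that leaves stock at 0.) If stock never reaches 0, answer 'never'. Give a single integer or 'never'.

Answer: never

Derivation:
Processing events:
Start: stock = 5
  Event 1 (return 3): 5 + 3 = 8
  Event 2 (restock 35): 8 + 35 = 43
  Event 3 (sale 1): sell min(1,43)=1. stock: 43 - 1 = 42. total_sold = 1
  Event 4 (sale 19): sell min(19,42)=19. stock: 42 - 19 = 23. total_sold = 20
  Event 5 (restock 36): 23 + 36 = 59
  Event 6 (restock 25): 59 + 25 = 84
  Event 7 (sale 18): sell min(18,84)=18. stock: 84 - 18 = 66. total_sold = 38
  Event 8 (adjust -10): 66 + -10 = 56
  Event 9 (sale 14): sell min(14,56)=14. stock: 56 - 14 = 42. total_sold = 52
Final: stock = 42, total_sold = 52

Stock never reaches 0.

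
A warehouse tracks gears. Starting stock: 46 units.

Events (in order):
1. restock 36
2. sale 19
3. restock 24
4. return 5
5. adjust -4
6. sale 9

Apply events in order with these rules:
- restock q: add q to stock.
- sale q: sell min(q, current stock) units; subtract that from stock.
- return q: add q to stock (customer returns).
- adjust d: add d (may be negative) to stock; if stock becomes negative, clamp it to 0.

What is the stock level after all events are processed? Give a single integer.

Answer: 79

Derivation:
Processing events:
Start: stock = 46
  Event 1 (restock 36): 46 + 36 = 82
  Event 2 (sale 19): sell min(19,82)=19. stock: 82 - 19 = 63. total_sold = 19
  Event 3 (restock 24): 63 + 24 = 87
  Event 4 (return 5): 87 + 5 = 92
  Event 5 (adjust -4): 92 + -4 = 88
  Event 6 (sale 9): sell min(9,88)=9. stock: 88 - 9 = 79. total_sold = 28
Final: stock = 79, total_sold = 28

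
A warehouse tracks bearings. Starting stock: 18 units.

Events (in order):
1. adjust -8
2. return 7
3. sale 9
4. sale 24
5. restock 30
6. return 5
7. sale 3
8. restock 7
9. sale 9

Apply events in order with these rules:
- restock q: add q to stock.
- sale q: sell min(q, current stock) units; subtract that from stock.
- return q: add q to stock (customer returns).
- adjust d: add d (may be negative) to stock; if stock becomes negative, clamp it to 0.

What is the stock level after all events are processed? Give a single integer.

Processing events:
Start: stock = 18
  Event 1 (adjust -8): 18 + -8 = 10
  Event 2 (return 7): 10 + 7 = 17
  Event 3 (sale 9): sell min(9,17)=9. stock: 17 - 9 = 8. total_sold = 9
  Event 4 (sale 24): sell min(24,8)=8. stock: 8 - 8 = 0. total_sold = 17
  Event 5 (restock 30): 0 + 30 = 30
  Event 6 (return 5): 30 + 5 = 35
  Event 7 (sale 3): sell min(3,35)=3. stock: 35 - 3 = 32. total_sold = 20
  Event 8 (restock 7): 32 + 7 = 39
  Event 9 (sale 9): sell min(9,39)=9. stock: 39 - 9 = 30. total_sold = 29
Final: stock = 30, total_sold = 29

Answer: 30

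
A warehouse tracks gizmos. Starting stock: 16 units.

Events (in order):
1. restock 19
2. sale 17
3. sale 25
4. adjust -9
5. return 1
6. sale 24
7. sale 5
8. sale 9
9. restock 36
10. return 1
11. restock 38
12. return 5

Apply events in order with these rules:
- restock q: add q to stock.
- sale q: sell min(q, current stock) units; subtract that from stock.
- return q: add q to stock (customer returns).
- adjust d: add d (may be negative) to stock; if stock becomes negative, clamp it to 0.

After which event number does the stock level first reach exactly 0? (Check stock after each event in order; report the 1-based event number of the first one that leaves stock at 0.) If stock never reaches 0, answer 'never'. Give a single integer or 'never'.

Answer: 3

Derivation:
Processing events:
Start: stock = 16
  Event 1 (restock 19): 16 + 19 = 35
  Event 2 (sale 17): sell min(17,35)=17. stock: 35 - 17 = 18. total_sold = 17
  Event 3 (sale 25): sell min(25,18)=18. stock: 18 - 18 = 0. total_sold = 35
  Event 4 (adjust -9): 0 + -9 = 0 (clamped to 0)
  Event 5 (return 1): 0 + 1 = 1
  Event 6 (sale 24): sell min(24,1)=1. stock: 1 - 1 = 0. total_sold = 36
  Event 7 (sale 5): sell min(5,0)=0. stock: 0 - 0 = 0. total_sold = 36
  Event 8 (sale 9): sell min(9,0)=0. stock: 0 - 0 = 0. total_sold = 36
  Event 9 (restock 36): 0 + 36 = 36
  Event 10 (return 1): 36 + 1 = 37
  Event 11 (restock 38): 37 + 38 = 75
  Event 12 (return 5): 75 + 5 = 80
Final: stock = 80, total_sold = 36

First zero at event 3.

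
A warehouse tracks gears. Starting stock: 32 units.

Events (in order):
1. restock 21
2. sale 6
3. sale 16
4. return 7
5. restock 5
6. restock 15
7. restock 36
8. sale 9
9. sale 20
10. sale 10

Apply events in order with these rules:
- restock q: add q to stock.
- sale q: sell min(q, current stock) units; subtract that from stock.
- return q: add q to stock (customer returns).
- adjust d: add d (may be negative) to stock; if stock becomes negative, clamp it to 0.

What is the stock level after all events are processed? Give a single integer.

Answer: 55

Derivation:
Processing events:
Start: stock = 32
  Event 1 (restock 21): 32 + 21 = 53
  Event 2 (sale 6): sell min(6,53)=6. stock: 53 - 6 = 47. total_sold = 6
  Event 3 (sale 16): sell min(16,47)=16. stock: 47 - 16 = 31. total_sold = 22
  Event 4 (return 7): 31 + 7 = 38
  Event 5 (restock 5): 38 + 5 = 43
  Event 6 (restock 15): 43 + 15 = 58
  Event 7 (restock 36): 58 + 36 = 94
  Event 8 (sale 9): sell min(9,94)=9. stock: 94 - 9 = 85. total_sold = 31
  Event 9 (sale 20): sell min(20,85)=20. stock: 85 - 20 = 65. total_sold = 51
  Event 10 (sale 10): sell min(10,65)=10. stock: 65 - 10 = 55. total_sold = 61
Final: stock = 55, total_sold = 61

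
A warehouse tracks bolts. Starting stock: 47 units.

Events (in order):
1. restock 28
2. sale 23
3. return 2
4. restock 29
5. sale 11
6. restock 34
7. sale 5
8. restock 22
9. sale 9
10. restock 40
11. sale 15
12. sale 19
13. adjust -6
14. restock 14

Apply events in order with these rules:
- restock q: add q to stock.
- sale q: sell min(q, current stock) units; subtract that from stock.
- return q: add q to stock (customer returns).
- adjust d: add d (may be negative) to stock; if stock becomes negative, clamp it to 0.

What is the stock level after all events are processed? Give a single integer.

Processing events:
Start: stock = 47
  Event 1 (restock 28): 47 + 28 = 75
  Event 2 (sale 23): sell min(23,75)=23. stock: 75 - 23 = 52. total_sold = 23
  Event 3 (return 2): 52 + 2 = 54
  Event 4 (restock 29): 54 + 29 = 83
  Event 5 (sale 11): sell min(11,83)=11. stock: 83 - 11 = 72. total_sold = 34
  Event 6 (restock 34): 72 + 34 = 106
  Event 7 (sale 5): sell min(5,106)=5. stock: 106 - 5 = 101. total_sold = 39
  Event 8 (restock 22): 101 + 22 = 123
  Event 9 (sale 9): sell min(9,123)=9. stock: 123 - 9 = 114. total_sold = 48
  Event 10 (restock 40): 114 + 40 = 154
  Event 11 (sale 15): sell min(15,154)=15. stock: 154 - 15 = 139. total_sold = 63
  Event 12 (sale 19): sell min(19,139)=19. stock: 139 - 19 = 120. total_sold = 82
  Event 13 (adjust -6): 120 + -6 = 114
  Event 14 (restock 14): 114 + 14 = 128
Final: stock = 128, total_sold = 82

Answer: 128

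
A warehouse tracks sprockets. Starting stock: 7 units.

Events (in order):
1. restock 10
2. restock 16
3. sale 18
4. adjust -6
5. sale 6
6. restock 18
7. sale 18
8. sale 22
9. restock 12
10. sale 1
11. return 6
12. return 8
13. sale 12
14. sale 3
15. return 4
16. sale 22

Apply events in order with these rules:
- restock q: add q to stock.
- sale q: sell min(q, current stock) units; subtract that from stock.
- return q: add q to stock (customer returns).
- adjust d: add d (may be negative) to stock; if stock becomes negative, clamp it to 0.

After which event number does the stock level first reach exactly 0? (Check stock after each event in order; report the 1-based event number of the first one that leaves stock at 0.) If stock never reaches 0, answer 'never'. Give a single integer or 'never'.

Answer: 8

Derivation:
Processing events:
Start: stock = 7
  Event 1 (restock 10): 7 + 10 = 17
  Event 2 (restock 16): 17 + 16 = 33
  Event 3 (sale 18): sell min(18,33)=18. stock: 33 - 18 = 15. total_sold = 18
  Event 4 (adjust -6): 15 + -6 = 9
  Event 5 (sale 6): sell min(6,9)=6. stock: 9 - 6 = 3. total_sold = 24
  Event 6 (restock 18): 3 + 18 = 21
  Event 7 (sale 18): sell min(18,21)=18. stock: 21 - 18 = 3. total_sold = 42
  Event 8 (sale 22): sell min(22,3)=3. stock: 3 - 3 = 0. total_sold = 45
  Event 9 (restock 12): 0 + 12 = 12
  Event 10 (sale 1): sell min(1,12)=1. stock: 12 - 1 = 11. total_sold = 46
  Event 11 (return 6): 11 + 6 = 17
  Event 12 (return 8): 17 + 8 = 25
  Event 13 (sale 12): sell min(12,25)=12. stock: 25 - 12 = 13. total_sold = 58
  Event 14 (sale 3): sell min(3,13)=3. stock: 13 - 3 = 10. total_sold = 61
  Event 15 (return 4): 10 + 4 = 14
  Event 16 (sale 22): sell min(22,14)=14. stock: 14 - 14 = 0. total_sold = 75
Final: stock = 0, total_sold = 75

First zero at event 8.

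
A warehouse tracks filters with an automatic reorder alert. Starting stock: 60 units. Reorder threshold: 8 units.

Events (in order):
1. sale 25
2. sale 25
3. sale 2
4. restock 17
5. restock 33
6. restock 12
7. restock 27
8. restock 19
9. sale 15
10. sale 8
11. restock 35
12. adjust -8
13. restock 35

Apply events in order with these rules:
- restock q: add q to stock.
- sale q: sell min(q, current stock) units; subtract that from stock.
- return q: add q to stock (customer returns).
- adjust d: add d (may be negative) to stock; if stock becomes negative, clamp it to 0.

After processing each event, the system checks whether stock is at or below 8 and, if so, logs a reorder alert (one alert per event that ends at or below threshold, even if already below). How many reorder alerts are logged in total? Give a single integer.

Answer: 1

Derivation:
Processing events:
Start: stock = 60
  Event 1 (sale 25): sell min(25,60)=25. stock: 60 - 25 = 35. total_sold = 25
  Event 2 (sale 25): sell min(25,35)=25. stock: 35 - 25 = 10. total_sold = 50
  Event 3 (sale 2): sell min(2,10)=2. stock: 10 - 2 = 8. total_sold = 52
  Event 4 (restock 17): 8 + 17 = 25
  Event 5 (restock 33): 25 + 33 = 58
  Event 6 (restock 12): 58 + 12 = 70
  Event 7 (restock 27): 70 + 27 = 97
  Event 8 (restock 19): 97 + 19 = 116
  Event 9 (sale 15): sell min(15,116)=15. stock: 116 - 15 = 101. total_sold = 67
  Event 10 (sale 8): sell min(8,101)=8. stock: 101 - 8 = 93. total_sold = 75
  Event 11 (restock 35): 93 + 35 = 128
  Event 12 (adjust -8): 128 + -8 = 120
  Event 13 (restock 35): 120 + 35 = 155
Final: stock = 155, total_sold = 75

Checking against threshold 8:
  After event 1: stock=35 > 8
  After event 2: stock=10 > 8
  After event 3: stock=8 <= 8 -> ALERT
  After event 4: stock=25 > 8
  After event 5: stock=58 > 8
  After event 6: stock=70 > 8
  After event 7: stock=97 > 8
  After event 8: stock=116 > 8
  After event 9: stock=101 > 8
  After event 10: stock=93 > 8
  After event 11: stock=128 > 8
  After event 12: stock=120 > 8
  After event 13: stock=155 > 8
Alert events: [3]. Count = 1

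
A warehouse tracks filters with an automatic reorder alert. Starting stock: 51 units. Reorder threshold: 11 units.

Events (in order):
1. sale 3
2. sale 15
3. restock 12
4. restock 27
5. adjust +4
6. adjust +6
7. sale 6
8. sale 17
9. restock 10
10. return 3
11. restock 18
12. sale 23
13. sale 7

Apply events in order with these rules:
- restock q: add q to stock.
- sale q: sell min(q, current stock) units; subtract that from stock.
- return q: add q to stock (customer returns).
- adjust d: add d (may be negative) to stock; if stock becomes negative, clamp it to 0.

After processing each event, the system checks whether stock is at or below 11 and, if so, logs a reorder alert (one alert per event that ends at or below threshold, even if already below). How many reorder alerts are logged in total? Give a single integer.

Answer: 0

Derivation:
Processing events:
Start: stock = 51
  Event 1 (sale 3): sell min(3,51)=3. stock: 51 - 3 = 48. total_sold = 3
  Event 2 (sale 15): sell min(15,48)=15. stock: 48 - 15 = 33. total_sold = 18
  Event 3 (restock 12): 33 + 12 = 45
  Event 4 (restock 27): 45 + 27 = 72
  Event 5 (adjust +4): 72 + 4 = 76
  Event 6 (adjust +6): 76 + 6 = 82
  Event 7 (sale 6): sell min(6,82)=6. stock: 82 - 6 = 76. total_sold = 24
  Event 8 (sale 17): sell min(17,76)=17. stock: 76 - 17 = 59. total_sold = 41
  Event 9 (restock 10): 59 + 10 = 69
  Event 10 (return 3): 69 + 3 = 72
  Event 11 (restock 18): 72 + 18 = 90
  Event 12 (sale 23): sell min(23,90)=23. stock: 90 - 23 = 67. total_sold = 64
  Event 13 (sale 7): sell min(7,67)=7. stock: 67 - 7 = 60. total_sold = 71
Final: stock = 60, total_sold = 71

Checking against threshold 11:
  After event 1: stock=48 > 11
  After event 2: stock=33 > 11
  After event 3: stock=45 > 11
  After event 4: stock=72 > 11
  After event 5: stock=76 > 11
  After event 6: stock=82 > 11
  After event 7: stock=76 > 11
  After event 8: stock=59 > 11
  After event 9: stock=69 > 11
  After event 10: stock=72 > 11
  After event 11: stock=90 > 11
  After event 12: stock=67 > 11
  After event 13: stock=60 > 11
Alert events: []. Count = 0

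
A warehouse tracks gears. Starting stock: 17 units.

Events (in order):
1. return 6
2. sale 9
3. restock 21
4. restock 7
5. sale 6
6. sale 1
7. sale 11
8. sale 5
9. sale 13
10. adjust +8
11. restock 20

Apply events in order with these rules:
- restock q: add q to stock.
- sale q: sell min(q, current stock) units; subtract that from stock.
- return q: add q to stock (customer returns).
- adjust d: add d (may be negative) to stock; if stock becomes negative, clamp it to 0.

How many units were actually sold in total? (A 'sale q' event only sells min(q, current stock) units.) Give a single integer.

Answer: 45

Derivation:
Processing events:
Start: stock = 17
  Event 1 (return 6): 17 + 6 = 23
  Event 2 (sale 9): sell min(9,23)=9. stock: 23 - 9 = 14. total_sold = 9
  Event 3 (restock 21): 14 + 21 = 35
  Event 4 (restock 7): 35 + 7 = 42
  Event 5 (sale 6): sell min(6,42)=6. stock: 42 - 6 = 36. total_sold = 15
  Event 6 (sale 1): sell min(1,36)=1. stock: 36 - 1 = 35. total_sold = 16
  Event 7 (sale 11): sell min(11,35)=11. stock: 35 - 11 = 24. total_sold = 27
  Event 8 (sale 5): sell min(5,24)=5. stock: 24 - 5 = 19. total_sold = 32
  Event 9 (sale 13): sell min(13,19)=13. stock: 19 - 13 = 6. total_sold = 45
  Event 10 (adjust +8): 6 + 8 = 14
  Event 11 (restock 20): 14 + 20 = 34
Final: stock = 34, total_sold = 45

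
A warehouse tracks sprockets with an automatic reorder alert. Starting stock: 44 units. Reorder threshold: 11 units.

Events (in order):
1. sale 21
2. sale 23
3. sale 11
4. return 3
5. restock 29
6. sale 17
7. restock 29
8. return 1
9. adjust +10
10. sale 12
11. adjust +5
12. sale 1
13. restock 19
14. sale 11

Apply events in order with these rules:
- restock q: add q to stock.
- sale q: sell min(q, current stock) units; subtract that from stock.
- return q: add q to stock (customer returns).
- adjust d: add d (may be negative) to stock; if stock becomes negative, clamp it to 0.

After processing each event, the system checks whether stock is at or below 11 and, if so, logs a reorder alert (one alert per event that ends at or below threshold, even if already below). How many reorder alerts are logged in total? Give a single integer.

Answer: 3

Derivation:
Processing events:
Start: stock = 44
  Event 1 (sale 21): sell min(21,44)=21. stock: 44 - 21 = 23. total_sold = 21
  Event 2 (sale 23): sell min(23,23)=23. stock: 23 - 23 = 0. total_sold = 44
  Event 3 (sale 11): sell min(11,0)=0. stock: 0 - 0 = 0. total_sold = 44
  Event 4 (return 3): 0 + 3 = 3
  Event 5 (restock 29): 3 + 29 = 32
  Event 6 (sale 17): sell min(17,32)=17. stock: 32 - 17 = 15. total_sold = 61
  Event 7 (restock 29): 15 + 29 = 44
  Event 8 (return 1): 44 + 1 = 45
  Event 9 (adjust +10): 45 + 10 = 55
  Event 10 (sale 12): sell min(12,55)=12. stock: 55 - 12 = 43. total_sold = 73
  Event 11 (adjust +5): 43 + 5 = 48
  Event 12 (sale 1): sell min(1,48)=1. stock: 48 - 1 = 47. total_sold = 74
  Event 13 (restock 19): 47 + 19 = 66
  Event 14 (sale 11): sell min(11,66)=11. stock: 66 - 11 = 55. total_sold = 85
Final: stock = 55, total_sold = 85

Checking against threshold 11:
  After event 1: stock=23 > 11
  After event 2: stock=0 <= 11 -> ALERT
  After event 3: stock=0 <= 11 -> ALERT
  After event 4: stock=3 <= 11 -> ALERT
  After event 5: stock=32 > 11
  After event 6: stock=15 > 11
  After event 7: stock=44 > 11
  After event 8: stock=45 > 11
  After event 9: stock=55 > 11
  After event 10: stock=43 > 11
  After event 11: stock=48 > 11
  After event 12: stock=47 > 11
  After event 13: stock=66 > 11
  After event 14: stock=55 > 11
Alert events: [2, 3, 4]. Count = 3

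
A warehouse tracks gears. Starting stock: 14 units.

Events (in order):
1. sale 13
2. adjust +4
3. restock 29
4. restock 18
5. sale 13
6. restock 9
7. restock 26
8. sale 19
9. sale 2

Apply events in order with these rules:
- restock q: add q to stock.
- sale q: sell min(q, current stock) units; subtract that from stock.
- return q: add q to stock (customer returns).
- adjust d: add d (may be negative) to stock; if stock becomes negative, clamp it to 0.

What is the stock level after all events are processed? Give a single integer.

Processing events:
Start: stock = 14
  Event 1 (sale 13): sell min(13,14)=13. stock: 14 - 13 = 1. total_sold = 13
  Event 2 (adjust +4): 1 + 4 = 5
  Event 3 (restock 29): 5 + 29 = 34
  Event 4 (restock 18): 34 + 18 = 52
  Event 5 (sale 13): sell min(13,52)=13. stock: 52 - 13 = 39. total_sold = 26
  Event 6 (restock 9): 39 + 9 = 48
  Event 7 (restock 26): 48 + 26 = 74
  Event 8 (sale 19): sell min(19,74)=19. stock: 74 - 19 = 55. total_sold = 45
  Event 9 (sale 2): sell min(2,55)=2. stock: 55 - 2 = 53. total_sold = 47
Final: stock = 53, total_sold = 47

Answer: 53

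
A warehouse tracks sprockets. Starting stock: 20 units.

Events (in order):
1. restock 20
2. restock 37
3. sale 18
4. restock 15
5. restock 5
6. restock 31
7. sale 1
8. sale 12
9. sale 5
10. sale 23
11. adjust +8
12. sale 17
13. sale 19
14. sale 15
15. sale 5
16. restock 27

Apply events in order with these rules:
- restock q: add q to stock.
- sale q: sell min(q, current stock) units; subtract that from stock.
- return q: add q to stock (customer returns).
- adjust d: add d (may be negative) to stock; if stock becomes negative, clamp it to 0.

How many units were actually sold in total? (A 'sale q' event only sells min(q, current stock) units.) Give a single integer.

Answer: 115

Derivation:
Processing events:
Start: stock = 20
  Event 1 (restock 20): 20 + 20 = 40
  Event 2 (restock 37): 40 + 37 = 77
  Event 3 (sale 18): sell min(18,77)=18. stock: 77 - 18 = 59. total_sold = 18
  Event 4 (restock 15): 59 + 15 = 74
  Event 5 (restock 5): 74 + 5 = 79
  Event 6 (restock 31): 79 + 31 = 110
  Event 7 (sale 1): sell min(1,110)=1. stock: 110 - 1 = 109. total_sold = 19
  Event 8 (sale 12): sell min(12,109)=12. stock: 109 - 12 = 97. total_sold = 31
  Event 9 (sale 5): sell min(5,97)=5. stock: 97 - 5 = 92. total_sold = 36
  Event 10 (sale 23): sell min(23,92)=23. stock: 92 - 23 = 69. total_sold = 59
  Event 11 (adjust +8): 69 + 8 = 77
  Event 12 (sale 17): sell min(17,77)=17. stock: 77 - 17 = 60. total_sold = 76
  Event 13 (sale 19): sell min(19,60)=19. stock: 60 - 19 = 41. total_sold = 95
  Event 14 (sale 15): sell min(15,41)=15. stock: 41 - 15 = 26. total_sold = 110
  Event 15 (sale 5): sell min(5,26)=5. stock: 26 - 5 = 21. total_sold = 115
  Event 16 (restock 27): 21 + 27 = 48
Final: stock = 48, total_sold = 115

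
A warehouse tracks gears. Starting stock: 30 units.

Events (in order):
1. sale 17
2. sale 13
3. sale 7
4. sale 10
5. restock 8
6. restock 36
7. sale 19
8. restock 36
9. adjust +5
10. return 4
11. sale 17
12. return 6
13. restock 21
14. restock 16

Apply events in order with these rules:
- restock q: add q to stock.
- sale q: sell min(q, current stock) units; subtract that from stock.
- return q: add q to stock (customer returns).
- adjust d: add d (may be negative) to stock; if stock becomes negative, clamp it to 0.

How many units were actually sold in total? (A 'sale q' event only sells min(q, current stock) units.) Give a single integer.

Processing events:
Start: stock = 30
  Event 1 (sale 17): sell min(17,30)=17. stock: 30 - 17 = 13. total_sold = 17
  Event 2 (sale 13): sell min(13,13)=13. stock: 13 - 13 = 0. total_sold = 30
  Event 3 (sale 7): sell min(7,0)=0. stock: 0 - 0 = 0. total_sold = 30
  Event 4 (sale 10): sell min(10,0)=0. stock: 0 - 0 = 0. total_sold = 30
  Event 5 (restock 8): 0 + 8 = 8
  Event 6 (restock 36): 8 + 36 = 44
  Event 7 (sale 19): sell min(19,44)=19. stock: 44 - 19 = 25. total_sold = 49
  Event 8 (restock 36): 25 + 36 = 61
  Event 9 (adjust +5): 61 + 5 = 66
  Event 10 (return 4): 66 + 4 = 70
  Event 11 (sale 17): sell min(17,70)=17. stock: 70 - 17 = 53. total_sold = 66
  Event 12 (return 6): 53 + 6 = 59
  Event 13 (restock 21): 59 + 21 = 80
  Event 14 (restock 16): 80 + 16 = 96
Final: stock = 96, total_sold = 66

Answer: 66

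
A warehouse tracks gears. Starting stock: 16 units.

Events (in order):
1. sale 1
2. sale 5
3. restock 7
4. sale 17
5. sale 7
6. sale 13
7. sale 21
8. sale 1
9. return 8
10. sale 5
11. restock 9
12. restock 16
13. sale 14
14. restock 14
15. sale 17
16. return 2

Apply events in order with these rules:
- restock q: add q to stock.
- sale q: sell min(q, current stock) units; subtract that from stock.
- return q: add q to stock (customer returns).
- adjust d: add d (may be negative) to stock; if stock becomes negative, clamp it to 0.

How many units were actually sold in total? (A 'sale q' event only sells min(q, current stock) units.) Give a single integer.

Processing events:
Start: stock = 16
  Event 1 (sale 1): sell min(1,16)=1. stock: 16 - 1 = 15. total_sold = 1
  Event 2 (sale 5): sell min(5,15)=5. stock: 15 - 5 = 10. total_sold = 6
  Event 3 (restock 7): 10 + 7 = 17
  Event 4 (sale 17): sell min(17,17)=17. stock: 17 - 17 = 0. total_sold = 23
  Event 5 (sale 7): sell min(7,0)=0. stock: 0 - 0 = 0. total_sold = 23
  Event 6 (sale 13): sell min(13,0)=0. stock: 0 - 0 = 0. total_sold = 23
  Event 7 (sale 21): sell min(21,0)=0. stock: 0 - 0 = 0. total_sold = 23
  Event 8 (sale 1): sell min(1,0)=0. stock: 0 - 0 = 0. total_sold = 23
  Event 9 (return 8): 0 + 8 = 8
  Event 10 (sale 5): sell min(5,8)=5. stock: 8 - 5 = 3. total_sold = 28
  Event 11 (restock 9): 3 + 9 = 12
  Event 12 (restock 16): 12 + 16 = 28
  Event 13 (sale 14): sell min(14,28)=14. stock: 28 - 14 = 14. total_sold = 42
  Event 14 (restock 14): 14 + 14 = 28
  Event 15 (sale 17): sell min(17,28)=17. stock: 28 - 17 = 11. total_sold = 59
  Event 16 (return 2): 11 + 2 = 13
Final: stock = 13, total_sold = 59

Answer: 59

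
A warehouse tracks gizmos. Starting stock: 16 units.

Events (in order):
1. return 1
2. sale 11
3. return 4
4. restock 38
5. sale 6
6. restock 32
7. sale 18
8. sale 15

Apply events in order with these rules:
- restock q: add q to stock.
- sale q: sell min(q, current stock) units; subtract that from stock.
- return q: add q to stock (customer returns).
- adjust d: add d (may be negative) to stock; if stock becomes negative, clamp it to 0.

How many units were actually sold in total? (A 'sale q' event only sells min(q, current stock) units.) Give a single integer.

Answer: 50

Derivation:
Processing events:
Start: stock = 16
  Event 1 (return 1): 16 + 1 = 17
  Event 2 (sale 11): sell min(11,17)=11. stock: 17 - 11 = 6. total_sold = 11
  Event 3 (return 4): 6 + 4 = 10
  Event 4 (restock 38): 10 + 38 = 48
  Event 5 (sale 6): sell min(6,48)=6. stock: 48 - 6 = 42. total_sold = 17
  Event 6 (restock 32): 42 + 32 = 74
  Event 7 (sale 18): sell min(18,74)=18. stock: 74 - 18 = 56. total_sold = 35
  Event 8 (sale 15): sell min(15,56)=15. stock: 56 - 15 = 41. total_sold = 50
Final: stock = 41, total_sold = 50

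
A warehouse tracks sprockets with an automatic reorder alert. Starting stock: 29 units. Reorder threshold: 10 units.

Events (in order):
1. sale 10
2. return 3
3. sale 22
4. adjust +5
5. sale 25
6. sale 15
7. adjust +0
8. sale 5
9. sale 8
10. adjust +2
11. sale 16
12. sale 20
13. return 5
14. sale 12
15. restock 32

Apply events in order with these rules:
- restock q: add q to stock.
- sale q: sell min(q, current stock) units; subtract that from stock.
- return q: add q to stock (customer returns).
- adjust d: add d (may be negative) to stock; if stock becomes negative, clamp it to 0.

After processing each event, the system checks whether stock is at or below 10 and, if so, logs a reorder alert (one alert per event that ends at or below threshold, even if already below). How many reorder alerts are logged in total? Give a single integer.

Answer: 12

Derivation:
Processing events:
Start: stock = 29
  Event 1 (sale 10): sell min(10,29)=10. stock: 29 - 10 = 19. total_sold = 10
  Event 2 (return 3): 19 + 3 = 22
  Event 3 (sale 22): sell min(22,22)=22. stock: 22 - 22 = 0. total_sold = 32
  Event 4 (adjust +5): 0 + 5 = 5
  Event 5 (sale 25): sell min(25,5)=5. stock: 5 - 5 = 0. total_sold = 37
  Event 6 (sale 15): sell min(15,0)=0. stock: 0 - 0 = 0. total_sold = 37
  Event 7 (adjust +0): 0 + 0 = 0
  Event 8 (sale 5): sell min(5,0)=0. stock: 0 - 0 = 0. total_sold = 37
  Event 9 (sale 8): sell min(8,0)=0. stock: 0 - 0 = 0. total_sold = 37
  Event 10 (adjust +2): 0 + 2 = 2
  Event 11 (sale 16): sell min(16,2)=2. stock: 2 - 2 = 0. total_sold = 39
  Event 12 (sale 20): sell min(20,0)=0. stock: 0 - 0 = 0. total_sold = 39
  Event 13 (return 5): 0 + 5 = 5
  Event 14 (sale 12): sell min(12,5)=5. stock: 5 - 5 = 0. total_sold = 44
  Event 15 (restock 32): 0 + 32 = 32
Final: stock = 32, total_sold = 44

Checking against threshold 10:
  After event 1: stock=19 > 10
  After event 2: stock=22 > 10
  After event 3: stock=0 <= 10 -> ALERT
  After event 4: stock=5 <= 10 -> ALERT
  After event 5: stock=0 <= 10 -> ALERT
  After event 6: stock=0 <= 10 -> ALERT
  After event 7: stock=0 <= 10 -> ALERT
  After event 8: stock=0 <= 10 -> ALERT
  After event 9: stock=0 <= 10 -> ALERT
  After event 10: stock=2 <= 10 -> ALERT
  After event 11: stock=0 <= 10 -> ALERT
  After event 12: stock=0 <= 10 -> ALERT
  After event 13: stock=5 <= 10 -> ALERT
  After event 14: stock=0 <= 10 -> ALERT
  After event 15: stock=32 > 10
Alert events: [3, 4, 5, 6, 7, 8, 9, 10, 11, 12, 13, 14]. Count = 12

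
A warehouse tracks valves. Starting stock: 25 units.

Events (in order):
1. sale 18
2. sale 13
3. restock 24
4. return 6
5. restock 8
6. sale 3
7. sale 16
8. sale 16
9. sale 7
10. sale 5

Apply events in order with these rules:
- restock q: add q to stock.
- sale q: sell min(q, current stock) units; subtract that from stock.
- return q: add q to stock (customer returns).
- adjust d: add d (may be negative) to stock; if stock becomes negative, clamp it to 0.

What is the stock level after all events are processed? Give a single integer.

Answer: 0

Derivation:
Processing events:
Start: stock = 25
  Event 1 (sale 18): sell min(18,25)=18. stock: 25 - 18 = 7. total_sold = 18
  Event 2 (sale 13): sell min(13,7)=7. stock: 7 - 7 = 0. total_sold = 25
  Event 3 (restock 24): 0 + 24 = 24
  Event 4 (return 6): 24 + 6 = 30
  Event 5 (restock 8): 30 + 8 = 38
  Event 6 (sale 3): sell min(3,38)=3. stock: 38 - 3 = 35. total_sold = 28
  Event 7 (sale 16): sell min(16,35)=16. stock: 35 - 16 = 19. total_sold = 44
  Event 8 (sale 16): sell min(16,19)=16. stock: 19 - 16 = 3. total_sold = 60
  Event 9 (sale 7): sell min(7,3)=3. stock: 3 - 3 = 0. total_sold = 63
  Event 10 (sale 5): sell min(5,0)=0. stock: 0 - 0 = 0. total_sold = 63
Final: stock = 0, total_sold = 63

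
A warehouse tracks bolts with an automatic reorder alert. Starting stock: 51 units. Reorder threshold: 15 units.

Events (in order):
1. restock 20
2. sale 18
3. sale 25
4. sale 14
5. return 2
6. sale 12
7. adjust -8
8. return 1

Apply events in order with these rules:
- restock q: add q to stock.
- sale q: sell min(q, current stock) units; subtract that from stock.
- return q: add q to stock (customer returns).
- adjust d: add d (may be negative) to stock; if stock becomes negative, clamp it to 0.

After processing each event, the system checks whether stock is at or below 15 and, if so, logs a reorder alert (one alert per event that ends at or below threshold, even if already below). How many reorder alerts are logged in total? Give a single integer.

Processing events:
Start: stock = 51
  Event 1 (restock 20): 51 + 20 = 71
  Event 2 (sale 18): sell min(18,71)=18. stock: 71 - 18 = 53. total_sold = 18
  Event 3 (sale 25): sell min(25,53)=25. stock: 53 - 25 = 28. total_sold = 43
  Event 4 (sale 14): sell min(14,28)=14. stock: 28 - 14 = 14. total_sold = 57
  Event 5 (return 2): 14 + 2 = 16
  Event 6 (sale 12): sell min(12,16)=12. stock: 16 - 12 = 4. total_sold = 69
  Event 7 (adjust -8): 4 + -8 = 0 (clamped to 0)
  Event 8 (return 1): 0 + 1 = 1
Final: stock = 1, total_sold = 69

Checking against threshold 15:
  After event 1: stock=71 > 15
  After event 2: stock=53 > 15
  After event 3: stock=28 > 15
  After event 4: stock=14 <= 15 -> ALERT
  After event 5: stock=16 > 15
  After event 6: stock=4 <= 15 -> ALERT
  After event 7: stock=0 <= 15 -> ALERT
  After event 8: stock=1 <= 15 -> ALERT
Alert events: [4, 6, 7, 8]. Count = 4

Answer: 4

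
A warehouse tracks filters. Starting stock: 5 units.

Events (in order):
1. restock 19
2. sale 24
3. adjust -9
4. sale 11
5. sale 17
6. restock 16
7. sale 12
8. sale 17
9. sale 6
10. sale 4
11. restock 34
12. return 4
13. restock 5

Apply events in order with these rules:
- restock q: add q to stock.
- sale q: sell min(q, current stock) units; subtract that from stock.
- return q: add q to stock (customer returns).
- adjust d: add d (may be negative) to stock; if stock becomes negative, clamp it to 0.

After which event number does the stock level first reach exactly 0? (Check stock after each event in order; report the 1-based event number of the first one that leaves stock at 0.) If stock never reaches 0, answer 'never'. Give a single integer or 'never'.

Processing events:
Start: stock = 5
  Event 1 (restock 19): 5 + 19 = 24
  Event 2 (sale 24): sell min(24,24)=24. stock: 24 - 24 = 0. total_sold = 24
  Event 3 (adjust -9): 0 + -9 = 0 (clamped to 0)
  Event 4 (sale 11): sell min(11,0)=0. stock: 0 - 0 = 0. total_sold = 24
  Event 5 (sale 17): sell min(17,0)=0. stock: 0 - 0 = 0. total_sold = 24
  Event 6 (restock 16): 0 + 16 = 16
  Event 7 (sale 12): sell min(12,16)=12. stock: 16 - 12 = 4. total_sold = 36
  Event 8 (sale 17): sell min(17,4)=4. stock: 4 - 4 = 0. total_sold = 40
  Event 9 (sale 6): sell min(6,0)=0. stock: 0 - 0 = 0. total_sold = 40
  Event 10 (sale 4): sell min(4,0)=0. stock: 0 - 0 = 0. total_sold = 40
  Event 11 (restock 34): 0 + 34 = 34
  Event 12 (return 4): 34 + 4 = 38
  Event 13 (restock 5): 38 + 5 = 43
Final: stock = 43, total_sold = 40

First zero at event 2.

Answer: 2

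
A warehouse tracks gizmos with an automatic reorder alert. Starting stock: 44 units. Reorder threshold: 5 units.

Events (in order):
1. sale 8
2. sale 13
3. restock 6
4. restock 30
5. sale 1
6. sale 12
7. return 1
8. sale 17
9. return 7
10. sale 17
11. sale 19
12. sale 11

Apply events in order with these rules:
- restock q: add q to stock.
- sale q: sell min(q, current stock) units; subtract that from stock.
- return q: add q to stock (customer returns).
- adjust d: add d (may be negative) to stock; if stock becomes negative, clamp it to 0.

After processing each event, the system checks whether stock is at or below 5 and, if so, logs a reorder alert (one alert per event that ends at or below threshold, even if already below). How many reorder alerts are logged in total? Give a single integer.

Processing events:
Start: stock = 44
  Event 1 (sale 8): sell min(8,44)=8. stock: 44 - 8 = 36. total_sold = 8
  Event 2 (sale 13): sell min(13,36)=13. stock: 36 - 13 = 23. total_sold = 21
  Event 3 (restock 6): 23 + 6 = 29
  Event 4 (restock 30): 29 + 30 = 59
  Event 5 (sale 1): sell min(1,59)=1. stock: 59 - 1 = 58. total_sold = 22
  Event 6 (sale 12): sell min(12,58)=12. stock: 58 - 12 = 46. total_sold = 34
  Event 7 (return 1): 46 + 1 = 47
  Event 8 (sale 17): sell min(17,47)=17. stock: 47 - 17 = 30. total_sold = 51
  Event 9 (return 7): 30 + 7 = 37
  Event 10 (sale 17): sell min(17,37)=17. stock: 37 - 17 = 20. total_sold = 68
  Event 11 (sale 19): sell min(19,20)=19. stock: 20 - 19 = 1. total_sold = 87
  Event 12 (sale 11): sell min(11,1)=1. stock: 1 - 1 = 0. total_sold = 88
Final: stock = 0, total_sold = 88

Checking against threshold 5:
  After event 1: stock=36 > 5
  After event 2: stock=23 > 5
  After event 3: stock=29 > 5
  After event 4: stock=59 > 5
  After event 5: stock=58 > 5
  After event 6: stock=46 > 5
  After event 7: stock=47 > 5
  After event 8: stock=30 > 5
  After event 9: stock=37 > 5
  After event 10: stock=20 > 5
  After event 11: stock=1 <= 5 -> ALERT
  After event 12: stock=0 <= 5 -> ALERT
Alert events: [11, 12]. Count = 2

Answer: 2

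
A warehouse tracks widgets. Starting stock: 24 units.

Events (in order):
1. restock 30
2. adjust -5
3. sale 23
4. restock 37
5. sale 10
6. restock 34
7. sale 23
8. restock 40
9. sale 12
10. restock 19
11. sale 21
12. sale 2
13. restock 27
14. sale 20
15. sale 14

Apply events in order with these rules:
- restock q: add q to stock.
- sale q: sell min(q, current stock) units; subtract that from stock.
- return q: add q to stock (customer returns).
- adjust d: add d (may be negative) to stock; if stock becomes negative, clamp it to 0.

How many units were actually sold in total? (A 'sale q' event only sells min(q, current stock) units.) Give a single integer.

Answer: 125

Derivation:
Processing events:
Start: stock = 24
  Event 1 (restock 30): 24 + 30 = 54
  Event 2 (adjust -5): 54 + -5 = 49
  Event 3 (sale 23): sell min(23,49)=23. stock: 49 - 23 = 26. total_sold = 23
  Event 4 (restock 37): 26 + 37 = 63
  Event 5 (sale 10): sell min(10,63)=10. stock: 63 - 10 = 53. total_sold = 33
  Event 6 (restock 34): 53 + 34 = 87
  Event 7 (sale 23): sell min(23,87)=23. stock: 87 - 23 = 64. total_sold = 56
  Event 8 (restock 40): 64 + 40 = 104
  Event 9 (sale 12): sell min(12,104)=12. stock: 104 - 12 = 92. total_sold = 68
  Event 10 (restock 19): 92 + 19 = 111
  Event 11 (sale 21): sell min(21,111)=21. stock: 111 - 21 = 90. total_sold = 89
  Event 12 (sale 2): sell min(2,90)=2. stock: 90 - 2 = 88. total_sold = 91
  Event 13 (restock 27): 88 + 27 = 115
  Event 14 (sale 20): sell min(20,115)=20. stock: 115 - 20 = 95. total_sold = 111
  Event 15 (sale 14): sell min(14,95)=14. stock: 95 - 14 = 81. total_sold = 125
Final: stock = 81, total_sold = 125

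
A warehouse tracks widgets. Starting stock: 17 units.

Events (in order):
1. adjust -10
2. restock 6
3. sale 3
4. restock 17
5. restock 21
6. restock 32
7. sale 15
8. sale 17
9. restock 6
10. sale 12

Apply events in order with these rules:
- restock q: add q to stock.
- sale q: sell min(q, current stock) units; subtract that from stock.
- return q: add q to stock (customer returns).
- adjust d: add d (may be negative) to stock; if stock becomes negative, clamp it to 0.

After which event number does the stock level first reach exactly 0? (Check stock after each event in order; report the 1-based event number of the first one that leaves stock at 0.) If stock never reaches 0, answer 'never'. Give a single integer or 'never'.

Processing events:
Start: stock = 17
  Event 1 (adjust -10): 17 + -10 = 7
  Event 2 (restock 6): 7 + 6 = 13
  Event 3 (sale 3): sell min(3,13)=3. stock: 13 - 3 = 10. total_sold = 3
  Event 4 (restock 17): 10 + 17 = 27
  Event 5 (restock 21): 27 + 21 = 48
  Event 6 (restock 32): 48 + 32 = 80
  Event 7 (sale 15): sell min(15,80)=15. stock: 80 - 15 = 65. total_sold = 18
  Event 8 (sale 17): sell min(17,65)=17. stock: 65 - 17 = 48. total_sold = 35
  Event 9 (restock 6): 48 + 6 = 54
  Event 10 (sale 12): sell min(12,54)=12. stock: 54 - 12 = 42. total_sold = 47
Final: stock = 42, total_sold = 47

Stock never reaches 0.

Answer: never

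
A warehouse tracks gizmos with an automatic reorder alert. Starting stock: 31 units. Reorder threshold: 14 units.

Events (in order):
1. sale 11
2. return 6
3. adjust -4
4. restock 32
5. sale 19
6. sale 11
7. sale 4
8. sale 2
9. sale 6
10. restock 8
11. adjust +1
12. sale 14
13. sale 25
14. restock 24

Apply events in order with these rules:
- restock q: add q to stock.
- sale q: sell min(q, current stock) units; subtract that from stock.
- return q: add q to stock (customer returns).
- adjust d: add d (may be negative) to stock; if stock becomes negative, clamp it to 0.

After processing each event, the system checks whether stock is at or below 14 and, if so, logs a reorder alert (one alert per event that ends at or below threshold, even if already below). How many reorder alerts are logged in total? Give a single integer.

Answer: 3

Derivation:
Processing events:
Start: stock = 31
  Event 1 (sale 11): sell min(11,31)=11. stock: 31 - 11 = 20. total_sold = 11
  Event 2 (return 6): 20 + 6 = 26
  Event 3 (adjust -4): 26 + -4 = 22
  Event 4 (restock 32): 22 + 32 = 54
  Event 5 (sale 19): sell min(19,54)=19. stock: 54 - 19 = 35. total_sold = 30
  Event 6 (sale 11): sell min(11,35)=11. stock: 35 - 11 = 24. total_sold = 41
  Event 7 (sale 4): sell min(4,24)=4. stock: 24 - 4 = 20. total_sold = 45
  Event 8 (sale 2): sell min(2,20)=2. stock: 20 - 2 = 18. total_sold = 47
  Event 9 (sale 6): sell min(6,18)=6. stock: 18 - 6 = 12. total_sold = 53
  Event 10 (restock 8): 12 + 8 = 20
  Event 11 (adjust +1): 20 + 1 = 21
  Event 12 (sale 14): sell min(14,21)=14. stock: 21 - 14 = 7. total_sold = 67
  Event 13 (sale 25): sell min(25,7)=7. stock: 7 - 7 = 0. total_sold = 74
  Event 14 (restock 24): 0 + 24 = 24
Final: stock = 24, total_sold = 74

Checking against threshold 14:
  After event 1: stock=20 > 14
  After event 2: stock=26 > 14
  After event 3: stock=22 > 14
  After event 4: stock=54 > 14
  After event 5: stock=35 > 14
  After event 6: stock=24 > 14
  After event 7: stock=20 > 14
  After event 8: stock=18 > 14
  After event 9: stock=12 <= 14 -> ALERT
  After event 10: stock=20 > 14
  After event 11: stock=21 > 14
  After event 12: stock=7 <= 14 -> ALERT
  After event 13: stock=0 <= 14 -> ALERT
  After event 14: stock=24 > 14
Alert events: [9, 12, 13]. Count = 3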